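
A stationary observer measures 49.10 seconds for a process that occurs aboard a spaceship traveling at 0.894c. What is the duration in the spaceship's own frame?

Dilated time Δt = 49.10 seconds
γ = 1/√(1 - 0.894²) = 2.232
Δt₀ = Δt/γ = 49.10/2.232 = 22.00 seconds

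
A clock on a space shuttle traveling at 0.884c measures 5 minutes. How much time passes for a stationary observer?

Proper time Δt₀ = 5 minutes
γ = 1/√(1 - 0.884²) = 2.139
Δt = γΔt₀ = 2.139 × 5 = 10.70 minutes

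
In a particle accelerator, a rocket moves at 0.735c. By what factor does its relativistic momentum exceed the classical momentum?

p_rel = γmv, p_class = mv
Ratio = γ = 1/√(1 - 0.735²)
= 1/√(0.459775) = 1.475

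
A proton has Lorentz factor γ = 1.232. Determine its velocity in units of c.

From γ = 1/√(1 - v²/c²):
1/γ² = 1/1.232² = 0.6588
v²/c² = 1 - 0.6588 = 0.3412
v/c = √(0.3412) = 0.5841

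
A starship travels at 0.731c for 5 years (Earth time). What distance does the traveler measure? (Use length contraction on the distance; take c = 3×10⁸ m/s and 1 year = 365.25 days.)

Earth distance: d = v × t = 0.731c × 5 yr = 3.4603×10¹⁶ m
γ = 1.4655
d' = d/γ = 3.4603×10¹⁶/1.4655 = 2.361×10¹⁶ m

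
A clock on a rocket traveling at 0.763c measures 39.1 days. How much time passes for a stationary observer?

Proper time Δt₀ = 39.1 days
γ = 1/√(1 - 0.763²) = 1.547
Δt = γΔt₀ = 1.547 × 39.1 = 60.49 days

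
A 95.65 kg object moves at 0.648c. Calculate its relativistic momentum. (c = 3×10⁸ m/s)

γ = 1/√(1 - 0.648²) = 1.313
v = 0.648 × 3×10⁸ = 1.944×10⁸ m/s
p = γmv = 1.313 × 95.65 × 1.944×10⁸ = 2.441×10¹⁰ kg·m/s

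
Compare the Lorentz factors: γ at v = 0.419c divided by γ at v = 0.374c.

γ₁ = 1/√(1 - 0.419²) = 1.101
γ₂ = 1/√(1 - 0.374²) = 1.078
γ₁/γ₂ = 1.101/1.078 = 1.021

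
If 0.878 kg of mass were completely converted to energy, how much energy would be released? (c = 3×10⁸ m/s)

Using E = mc²:
c² = (3×10⁸)² = 9×10¹⁶ m²/s²
E = 0.878 × 9×10¹⁶ = 7.902×10¹⁶ J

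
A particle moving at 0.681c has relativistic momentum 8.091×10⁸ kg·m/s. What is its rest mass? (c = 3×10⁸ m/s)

γ = 1/√(1 - 0.681²) = 1.3656
v = 0.681 × 3×10⁸ = 2.043×10⁸ m/s
m = p/(γv) = 8.091×10⁸/(1.3656 × 2.043×10⁸) = 2.900 kg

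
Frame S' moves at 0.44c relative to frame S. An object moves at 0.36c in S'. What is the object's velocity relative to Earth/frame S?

u = (u' + v)/(1 + u'v/c²)
Numerator: 0.36 + 0.44 = 0.8
Denominator: 1 + 0.1584 = 1.1584
u = 0.8/1.1584 = 0.6906c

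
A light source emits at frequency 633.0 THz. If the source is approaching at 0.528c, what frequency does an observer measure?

β = v/c = 0.528
(1+β)/(1-β) = 1.528/0.472 = 3.237
Doppler factor = √(3.237) = 1.799
f_obs = 633.0 × 1.799 = 1139 THz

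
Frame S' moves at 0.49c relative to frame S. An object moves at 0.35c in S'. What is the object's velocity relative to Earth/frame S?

u = (u' + v)/(1 + u'v/c²)
Numerator: 0.35 + 0.49 = 0.84
Denominator: 1 + 0.1715 = 1.1715
u = 0.84/1.1715 = 0.7170c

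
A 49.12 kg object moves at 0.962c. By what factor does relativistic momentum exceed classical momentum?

p_rel = γmv, p_class = mv
Ratio = γ = 1/√(1 - 0.962²) = 3.662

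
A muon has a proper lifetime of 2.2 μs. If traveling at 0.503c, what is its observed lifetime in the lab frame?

Proper lifetime τ₀ = 2.2 μs
γ = 1/√(1 - 0.503²) = 1.157
τ = γτ₀ = 1.157 × 2.2 μs = 2.545 μs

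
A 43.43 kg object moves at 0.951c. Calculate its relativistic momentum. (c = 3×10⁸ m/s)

γ = 1/√(1 - 0.951²) = 3.234
v = 0.951 × 3×10⁸ = 2.853×10⁸ m/s
p = γmv = 3.234 × 43.43 × 2.853×10⁸ = 4.007×10¹⁰ kg·m/s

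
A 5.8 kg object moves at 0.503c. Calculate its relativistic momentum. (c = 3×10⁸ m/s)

γ = 1/√(1 - 0.503²) = 1.157
v = 0.503 × 3×10⁸ = 1.509×10⁸ m/s
p = γmv = 1.157 × 5.8 × 1.509×10⁸ = 1.013×10⁹ kg·m/s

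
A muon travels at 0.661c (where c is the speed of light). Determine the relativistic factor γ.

v/c = 0.661, so (v/c)² = 0.436921
1 - (v/c)² = 0.563079
γ = 1/√(0.563079) = 1.333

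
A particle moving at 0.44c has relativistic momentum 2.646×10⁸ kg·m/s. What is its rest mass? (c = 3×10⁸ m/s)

γ = 1/√(1 - 0.44²) = 1.1136
v = 0.44 × 3×10⁸ = 1.320×10⁸ m/s
m = p/(γv) = 2.646×10⁸/(1.1136 × 1.320×10⁸) = 1.800 kg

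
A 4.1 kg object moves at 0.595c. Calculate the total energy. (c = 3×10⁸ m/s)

γ = 1/√(1 - 0.595²) = 1.2442
mc² = 4.1 × (3×10⁸)² = 3.690×10¹⁷ J
E = γmc² = 1.2442 × 3.690×10¹⁷ = 4.591×10¹⁷ J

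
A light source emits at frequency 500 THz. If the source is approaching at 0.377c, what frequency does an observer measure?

β = v/c = 0.377
(1+β)/(1-β) = 1.377/0.623 = 2.210273
Doppler factor = √(2.210273) = 1.486699
f_obs = 500 × 1.486699 = 743.3 THz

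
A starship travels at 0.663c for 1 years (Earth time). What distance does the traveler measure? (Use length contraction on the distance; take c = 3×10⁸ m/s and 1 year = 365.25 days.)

Earth distance: d = v × t = 0.663c × 1 yr = 6.2768×10¹⁵ m
γ = 1.3358
d' = d/γ = 6.2768×10¹⁵/1.3358 = 4.699×10¹⁵ m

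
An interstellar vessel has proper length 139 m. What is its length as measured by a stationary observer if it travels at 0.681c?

Proper length L₀ = 139 m
γ = 1/√(1 - 0.681²) = 1.366
L = L₀/γ = 139/1.366 = 101.8 m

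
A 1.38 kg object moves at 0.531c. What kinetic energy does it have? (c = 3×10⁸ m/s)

γ = 1/√(1 - 0.531²) = 1.1801
γ - 1 = 0.1801
KE = (γ-1)mc² = 0.1801 × 1.38 × (3×10⁸)² = 2.237×10¹⁶ J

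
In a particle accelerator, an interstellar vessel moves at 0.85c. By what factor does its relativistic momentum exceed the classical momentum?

p_rel = γmv, p_class = mv
Ratio = γ = 1/√(1 - 0.85²)
= 1/√(0.2775) = 1.898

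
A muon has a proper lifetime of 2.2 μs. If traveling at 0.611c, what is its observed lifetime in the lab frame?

Proper lifetime τ₀ = 2.2 μs
γ = 1/√(1 - 0.611²) = 1.263
τ = γτ₀ = 1.263 × 2.2 μs = 2.779 μs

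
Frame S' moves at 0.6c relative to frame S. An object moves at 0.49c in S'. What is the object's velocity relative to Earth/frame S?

u = (u' + v)/(1 + u'v/c²)
Numerator: 0.49 + 0.6 = 1.09
Denominator: 1 + 0.294 = 1.294
u = 1.09/1.294 = 0.8423c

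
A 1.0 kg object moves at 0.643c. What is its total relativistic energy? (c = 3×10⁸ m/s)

γ = 1/√(1 - 0.643²) = 1.306
mc² = 1.0 × (3×10⁸)² = 9.000×10¹⁶ J
E = γmc² = 1.306 × 9.000×10¹⁶ = 1.175×10¹⁷ J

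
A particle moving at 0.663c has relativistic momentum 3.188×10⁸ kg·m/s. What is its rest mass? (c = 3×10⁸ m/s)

γ = 1/√(1 - 0.663²) = 1.336
v = 0.663 × 3×10⁸ = 1.989×10⁸ m/s
m = p/(γv) = 3.188×10⁸/(1.336 × 1.989×10⁸) = 1.200 kg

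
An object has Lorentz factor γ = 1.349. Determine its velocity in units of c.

From γ = 1/√(1 - v²/c²):
1/γ² = 1/1.349² = 0.5495
v²/c² = 1 - 0.5495 = 0.4505
v/c = √(0.4505) = 0.6712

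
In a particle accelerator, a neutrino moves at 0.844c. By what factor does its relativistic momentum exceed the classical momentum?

p_rel = γmv, p_class = mv
Ratio = γ = 1/√(1 - 0.844²)
= 1/√(0.287664) = 1.864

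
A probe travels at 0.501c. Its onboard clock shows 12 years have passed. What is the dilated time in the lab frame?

Proper time Δt₀ = 12 years
γ = 1/√(1 - 0.501²) = 1.1555
Δt = γΔt₀ = 1.1555 × 12 = 13.87 years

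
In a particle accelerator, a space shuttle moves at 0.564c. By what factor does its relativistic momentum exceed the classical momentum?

p_rel = γmv, p_class = mv
Ratio = γ = 1/√(1 - 0.564²)
= 1/√(0.681904) = 1.211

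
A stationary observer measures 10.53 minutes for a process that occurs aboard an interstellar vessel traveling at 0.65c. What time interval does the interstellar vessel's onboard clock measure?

Dilated time Δt = 10.53 minutes
γ = 1/√(1 - 0.65²) = 1.316
Δt₀ = Δt/γ = 10.53/1.316 = 8.002 minutes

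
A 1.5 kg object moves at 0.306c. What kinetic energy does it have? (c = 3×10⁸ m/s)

γ = 1/√(1 - 0.306²) = 1.050385
γ - 1 = 0.050385
KE = (γ-1)mc² = 0.050385 × 1.5 × (3×10⁸)² = 6.802×10¹⁵ J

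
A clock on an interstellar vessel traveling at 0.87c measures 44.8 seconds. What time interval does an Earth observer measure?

Proper time Δt₀ = 44.8 seconds
γ = 1/√(1 - 0.87²) = 2.0282
Δt = γΔt₀ = 2.0282 × 44.8 = 90.86 seconds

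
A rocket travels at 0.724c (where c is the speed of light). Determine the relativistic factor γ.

v/c = 0.724, so (v/c)² = 0.524176
1 - (v/c)² = 0.475824
γ = 1/√(0.475824) = 1.450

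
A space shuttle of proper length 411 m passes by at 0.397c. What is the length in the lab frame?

Proper length L₀ = 411 m
γ = 1/√(1 - 0.397²) = 1.0895
L = L₀/γ = 411/1.0895 = 377.2 m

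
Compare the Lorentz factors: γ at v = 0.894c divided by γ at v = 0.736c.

γ₁ = 1/√(1 - 0.894²) = 2.232
γ₂ = 1/√(1 - 0.736²) = 1.477
γ₁/γ₂ = 2.232/1.477 = 1.511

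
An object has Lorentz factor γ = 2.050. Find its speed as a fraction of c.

From γ = 1/√(1 - v²/c²):
1/γ² = 1/2.050² = 0.23795
v²/c² = 1 - 0.23795 = 0.76205
v/c = √(0.76205) = 0.8730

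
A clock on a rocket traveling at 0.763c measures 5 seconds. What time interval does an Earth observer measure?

Proper time Δt₀ = 5 seconds
γ = 1/√(1 - 0.763²) = 1.547
Δt = γΔt₀ = 1.547 × 5 = 7.735 seconds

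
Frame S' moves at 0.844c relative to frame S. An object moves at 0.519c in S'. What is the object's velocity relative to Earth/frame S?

u = (u' + v)/(1 + u'v/c²)
Numerator: 0.519 + 0.844 = 1.363
Denominator: 1 + 0.438036 = 1.438036
u = 1.363/1.438036 = 0.9478c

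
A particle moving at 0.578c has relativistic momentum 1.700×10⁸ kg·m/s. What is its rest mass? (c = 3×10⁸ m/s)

γ = 1/√(1 - 0.578²) = 1.22543
v = 0.578 × 3×10⁸ = 1.734×10⁸ m/s
m = p/(γv) = 1.700×10⁸/(1.22543 × 1.734×10⁸) = 0.8000 kg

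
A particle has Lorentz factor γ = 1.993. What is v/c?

From γ = 1/√(1 - v²/c²):
1/γ² = 1/1.993² = 0.2518
v²/c² = 1 - 0.2518 = 0.7482
v/c = √(0.7482) = 0.8650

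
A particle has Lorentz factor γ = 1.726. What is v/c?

From γ = 1/√(1 - v²/c²):
1/γ² = 1/1.726² = 0.33567
v²/c² = 1 - 0.33567 = 0.66433
v/c = √(0.66433) = 0.8151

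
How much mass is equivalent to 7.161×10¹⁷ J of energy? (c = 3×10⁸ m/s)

From E = mc², we get m = E/c²
c² = (3×10⁸)² = 9×10¹⁶ m²/s²
m = 7.161×10¹⁷ / 9×10¹⁶ = 7.957 kg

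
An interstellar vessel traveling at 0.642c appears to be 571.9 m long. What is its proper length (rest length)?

Contracted length L = 571.9 m
γ = 1/√(1 - 0.642²) = 1.3043
L₀ = γL = 1.3043 × 571.9 = 745.9 m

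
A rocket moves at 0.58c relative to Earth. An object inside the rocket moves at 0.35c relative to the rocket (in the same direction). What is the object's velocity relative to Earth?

u = (u' + v)/(1 + u'v/c²)
Numerator: 0.35 + 0.58 = 0.93
Denominator: 1 + 0.203 = 1.203
u = 0.93/1.203 = 0.7731c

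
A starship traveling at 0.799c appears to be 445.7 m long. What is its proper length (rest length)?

Contracted length L = 445.7 m
γ = 1/√(1 - 0.799²) = 1.663
L₀ = γL = 1.663 × 445.7 = 741.2 m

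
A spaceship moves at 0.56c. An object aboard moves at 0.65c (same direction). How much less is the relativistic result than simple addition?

Classical: u' + v = 0.65 + 0.56 = 1.21c
Relativistic: u = (0.65 + 0.56)/(1 + 0.364) = 1.21/1.364 = 0.8871c
Difference: 1.21 - 0.8871 = 0.3229c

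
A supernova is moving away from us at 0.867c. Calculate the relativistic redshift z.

β = 0.867
(1+β)/(1-β) = 1.867/0.133 = 14.04
√(14.04) = 3.747
z = 3.747 - 1 = 2.747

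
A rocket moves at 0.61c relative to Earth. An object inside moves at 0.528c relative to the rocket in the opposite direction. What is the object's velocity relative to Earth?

Object's velocity in rocket frame is u' = -0.528c
u = (u' + v)/(1 + u'v/c²) = (v - 0.528)/(1 - 0.528·v/c²)
Numerator: 0.61 - 0.528 = 0.082
Denominator: 1 - 0.32208 = 0.67792
u = 0.082/0.67792 = 0.1210c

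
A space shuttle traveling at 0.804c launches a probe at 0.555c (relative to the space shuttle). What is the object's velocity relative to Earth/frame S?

u = (u' + v)/(1 + u'v/c²)
Numerator: 0.555 + 0.804 = 1.359
Denominator: 1 + 0.44622 = 1.44622
u = 1.359/1.44622 = 0.9397c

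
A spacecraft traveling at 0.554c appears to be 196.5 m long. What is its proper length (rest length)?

Contracted length L = 196.5 m
γ = 1/√(1 - 0.554²) = 1.201
L₀ = γL = 1.201 × 196.5 = 236.0 m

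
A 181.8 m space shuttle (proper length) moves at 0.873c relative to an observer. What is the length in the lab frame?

Proper length L₀ = 181.8 m
γ = 1/√(1 - 0.873²) = 2.0504
L = L₀/γ = 181.8/2.0504 = 88.67 m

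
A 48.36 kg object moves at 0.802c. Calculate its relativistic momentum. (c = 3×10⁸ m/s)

γ = 1/√(1 - 0.802²) = 1.674
v = 0.802 × 3×10⁸ = 2.406×10⁸ m/s
p = γmv = 1.674 × 48.36 × 2.406×10⁸ = 1.948×10¹⁰ kg·m/s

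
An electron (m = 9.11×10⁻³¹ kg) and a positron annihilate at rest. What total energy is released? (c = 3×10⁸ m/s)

Both particles have the same rest mass, so total mass = 2m
E = 2m·c² = 2 × 9.11×10⁻³¹ × (3×10⁸)²
= 2 × 9.11×10⁻³¹ × 9×10¹⁶
= 1.640×10⁻¹³ J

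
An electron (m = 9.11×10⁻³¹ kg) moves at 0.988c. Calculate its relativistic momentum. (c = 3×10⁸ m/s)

γ = 1/√(1 - 0.988²) = 6.474
v = 0.988 × 3×10⁸ = 2.964×10⁸ m/s
p = γmv = 6.474 × 9.11×10⁻³¹ × 2.964×10⁸ = 1.748×10⁻²¹ kg·m/s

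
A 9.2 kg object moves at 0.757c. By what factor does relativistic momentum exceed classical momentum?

p_rel = γmv, p_class = mv
Ratio = γ = 1/√(1 - 0.757²) = 1.530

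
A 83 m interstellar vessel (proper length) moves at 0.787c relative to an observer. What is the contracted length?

Proper length L₀ = 83 m
γ = 1/√(1 - 0.787²) = 1.6209
L = L₀/γ = 83/1.6209 = 51.21 m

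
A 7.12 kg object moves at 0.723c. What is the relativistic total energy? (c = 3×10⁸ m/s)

γ = 1/√(1 - 0.723²) = 1.4475
mc² = 7.12 × (3×10⁸)² = 6.408×10¹⁷ J
E = γmc² = 1.4475 × 6.408×10¹⁷ = 9.276×10¹⁷ J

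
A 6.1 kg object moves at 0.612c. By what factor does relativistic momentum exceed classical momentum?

p_rel = γmv, p_class = mv
Ratio = γ = 1/√(1 - 0.612²) = 1.264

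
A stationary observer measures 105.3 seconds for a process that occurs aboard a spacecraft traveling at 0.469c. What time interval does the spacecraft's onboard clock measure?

Dilated time Δt = 105.3 seconds
γ = 1/√(1 - 0.469²) = 1.1322
Δt₀ = Δt/γ = 105.3/1.1322 = 93.00 seconds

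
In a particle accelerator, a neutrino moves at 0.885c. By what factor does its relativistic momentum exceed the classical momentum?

p_rel = γmv, p_class = mv
Ratio = γ = 1/√(1 - 0.885²)
= 1/√(0.216775) = 2.148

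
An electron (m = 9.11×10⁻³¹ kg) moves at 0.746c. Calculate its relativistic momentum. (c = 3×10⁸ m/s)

γ = 1/√(1 - 0.746²) = 1.502
v = 0.746 × 3×10⁸ = 2.238×10⁸ m/s
p = γmv = 1.502 × 9.11×10⁻³¹ × 2.238×10⁸ = 3.062×10⁻²² kg·m/s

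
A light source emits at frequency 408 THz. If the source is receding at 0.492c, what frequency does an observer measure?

β = v/c = 0.492
(1-β)/(1+β) = 0.508/1.492 = 0.3405
Doppler factor = √(0.3405) = 0.5835
f_obs = 408 × 0.5835 = 238.1 THz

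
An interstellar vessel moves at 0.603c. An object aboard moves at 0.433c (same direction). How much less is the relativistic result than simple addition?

Classical: u' + v = 0.433 + 0.603 = 1.036c
Relativistic: u = (0.433 + 0.603)/(1 + 0.261099) = 1.036/1.261099 = 0.8215c
Difference: 1.036 - 0.8215 = 0.2145c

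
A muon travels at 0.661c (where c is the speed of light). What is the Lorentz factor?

v/c = 0.661, so (v/c)² = 0.436921
1 - (v/c)² = 0.563079
γ = 1/√(0.563079) = 1.333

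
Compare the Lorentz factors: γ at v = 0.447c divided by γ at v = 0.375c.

γ₁ = 1/√(1 - 0.447²) = 1.118
γ₂ = 1/√(1 - 0.375²) = 1.079
γ₁/γ₂ = 1.118/1.079 = 1.036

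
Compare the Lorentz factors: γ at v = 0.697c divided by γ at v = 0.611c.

γ₁ = 1/√(1 - 0.697²) = 1.3946
γ₂ = 1/√(1 - 0.611²) = 1.2632
γ₁/γ₂ = 1.3946/1.2632 = 1.104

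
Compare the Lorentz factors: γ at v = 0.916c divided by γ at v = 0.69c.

γ₁ = 1/√(1 - 0.916²) = 2.493
γ₂ = 1/√(1 - 0.69²) = 1.382
γ₁/γ₂ = 2.493/1.382 = 1.804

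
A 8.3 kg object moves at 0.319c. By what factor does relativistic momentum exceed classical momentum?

p_rel = γmv, p_class = mv
Ratio = γ = 1/√(1 - 0.319²) = 1.055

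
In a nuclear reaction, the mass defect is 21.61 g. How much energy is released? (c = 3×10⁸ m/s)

Convert mass defect: Δm = 21.61 g = 0.02161 kg
E = Δm·c² = 0.02161 × (3×10⁸)²
= 0.02161 × 9×10¹⁶ = 1.945×10¹⁵ J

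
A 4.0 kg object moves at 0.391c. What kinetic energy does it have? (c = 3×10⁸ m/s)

γ = 1/√(1 - 0.391²) = 1.0865
γ - 1 = 0.08650
KE = (γ-1)mc² = 0.08650 × 4.0 × (3×10⁸)² = 3.114×10¹⁶ J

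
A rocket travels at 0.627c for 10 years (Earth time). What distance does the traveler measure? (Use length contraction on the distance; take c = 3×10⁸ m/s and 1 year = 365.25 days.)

Earth distance: d = v × t = 0.627c × 10 yr = 5.9360×10¹⁶ m
γ = 1.2837
d' = d/γ = 5.9360×10¹⁶/1.2837 = 4.624×10¹⁶ m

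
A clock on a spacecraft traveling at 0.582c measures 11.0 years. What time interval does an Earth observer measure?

Proper time Δt₀ = 11.0 years
γ = 1/√(1 - 0.582²) = 1.230
Δt = γΔt₀ = 1.230 × 11.0 = 13.53 years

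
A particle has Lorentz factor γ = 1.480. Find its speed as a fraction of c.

From γ = 1/√(1 - v²/c²):
1/γ² = 1/1.480² = 0.4565
v²/c² = 1 - 0.4565 = 0.5435
v/c = √(0.5435) = 0.7372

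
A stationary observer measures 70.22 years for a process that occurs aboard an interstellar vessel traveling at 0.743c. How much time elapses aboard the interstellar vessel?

Dilated time Δt = 70.22 years
γ = 1/√(1 - 0.743²) = 1.494
Δt₀ = Δt/γ = 70.22/1.494 = 47.00 years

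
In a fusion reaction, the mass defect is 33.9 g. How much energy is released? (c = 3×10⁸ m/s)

Convert mass defect: Δm = 33.9 g = 0.0339 kg
E = Δm·c² = 0.0339 × (3×10⁸)²
= 0.0339 × 9×10¹⁶ = 3.051×10¹⁵ J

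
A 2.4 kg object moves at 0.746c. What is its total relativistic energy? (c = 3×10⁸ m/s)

γ = 1/√(1 - 0.746²) = 1.502
mc² = 2.4 × (3×10⁸)² = 2.160×10¹⁷ J
E = γmc² = 1.502 × 2.160×10¹⁷ = 3.244×10¹⁷ J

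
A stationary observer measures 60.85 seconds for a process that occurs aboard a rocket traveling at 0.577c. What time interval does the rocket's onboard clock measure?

Dilated time Δt = 60.85 seconds
γ = 1/√(1 - 0.577²) = 1.2244
Δt₀ = Δt/γ = 60.85/1.2244 = 49.70 seconds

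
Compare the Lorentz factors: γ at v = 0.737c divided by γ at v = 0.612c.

γ₁ = 1/√(1 - 0.737²) = 1.4795
γ₂ = 1/√(1 - 0.612²) = 1.2644
γ₁/γ₂ = 1.4795/1.2644 = 1.170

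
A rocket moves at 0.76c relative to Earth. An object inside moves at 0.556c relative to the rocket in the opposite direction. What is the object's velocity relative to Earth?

Object's velocity in rocket frame is u' = -0.556c
u = (u' + v)/(1 + u'v/c²) = (v - 0.556)/(1 - 0.556·v/c²)
Numerator: 0.76 - 0.556 = 0.204
Denominator: 1 - 0.42256 = 0.57744
u = 0.204/0.57744 = 0.3533c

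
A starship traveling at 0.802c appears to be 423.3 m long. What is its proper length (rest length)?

Contracted length L = 423.3 m
γ = 1/√(1 - 0.802²) = 1.67413
L₀ = γL = 1.67413 × 423.3 = 708.7 m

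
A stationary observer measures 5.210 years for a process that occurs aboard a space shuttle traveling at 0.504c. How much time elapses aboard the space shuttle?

Dilated time Δt = 5.210 years
γ = 1/√(1 - 0.504²) = 1.1578
Δt₀ = Δt/γ = 5.210/1.1578 = 4.500 years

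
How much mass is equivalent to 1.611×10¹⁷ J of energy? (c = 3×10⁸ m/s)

From E = mc², we get m = E/c²
c² = (3×10⁸)² = 9×10¹⁶ m²/s²
m = 1.611×10¹⁷ / 9×10¹⁶ = 1.790 kg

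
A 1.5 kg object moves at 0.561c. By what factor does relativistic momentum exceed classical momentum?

p_rel = γmv, p_class = mv
Ratio = γ = 1/√(1 - 0.561²) = 1.208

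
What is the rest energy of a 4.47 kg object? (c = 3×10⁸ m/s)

c² = (3×10⁸)² = 9.000×10¹⁶ m²/s²
E₀ = mc² = 4.47 × 9.000×10¹⁶ = 4.023×10¹⁷ J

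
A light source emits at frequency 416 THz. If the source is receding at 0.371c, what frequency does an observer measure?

β = v/c = 0.371
(1-β)/(1+β) = 0.629/1.371 = 0.4588
Doppler factor = √(0.4588) = 0.6773
f_obs = 416 × 0.6773 = 281.8 THz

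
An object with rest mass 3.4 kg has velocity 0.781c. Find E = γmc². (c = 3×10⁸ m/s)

γ = 1/√(1 - 0.781²) = 1.6012
mc² = 3.4 × (3×10⁸)² = 3.060×10¹⁷ J
E = γmc² = 1.6012 × 3.060×10¹⁷ = 4.900×10¹⁷ J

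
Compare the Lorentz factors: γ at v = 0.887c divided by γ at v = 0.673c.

γ₁ = 1/√(1 - 0.887²) = 2.166
γ₂ = 1/√(1 - 0.673²) = 1.352
γ₁/γ₂ = 2.166/1.352 = 1.602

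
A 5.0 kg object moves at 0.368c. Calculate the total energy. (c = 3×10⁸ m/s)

γ = 1/√(1 - 0.368²) = 1.0755
mc² = 5.0 × (3×10⁸)² = 4.500×10¹⁷ J
E = γmc² = 1.0755 × 4.500×10¹⁷ = 4.840×10¹⁷ J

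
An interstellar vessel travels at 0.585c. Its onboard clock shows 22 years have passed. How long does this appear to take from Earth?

Proper time Δt₀ = 22 years
γ = 1/√(1 - 0.585²) = 1.233
Δt = γΔt₀ = 1.233 × 22 = 27.13 years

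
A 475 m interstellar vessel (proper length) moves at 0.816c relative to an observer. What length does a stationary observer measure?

Proper length L₀ = 475 m
γ = 1/√(1 - 0.816²) = 1.730
L = L₀/γ = 475/1.730 = 274.6 m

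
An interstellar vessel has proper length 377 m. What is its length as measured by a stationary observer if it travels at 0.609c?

Proper length L₀ = 377 m
γ = 1/√(1 - 0.609²) = 1.261
L = L₀/γ = 377/1.261 = 299.0 m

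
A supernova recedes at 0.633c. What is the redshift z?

β = 0.633
(1+β)/(1-β) = 1.633/0.367 = 4.4496
√(4.4496) = 2.109
z = 2.109 - 1 = 1.109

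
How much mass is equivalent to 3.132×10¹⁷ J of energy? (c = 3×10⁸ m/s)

From E = mc², we get m = E/c²
c² = (3×10⁸)² = 9×10¹⁶ m²/s²
m = 3.132×10¹⁷ / 9×10¹⁶ = 3.480 kg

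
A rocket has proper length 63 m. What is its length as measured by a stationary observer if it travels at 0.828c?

Proper length L₀ = 63 m
γ = 1/√(1 - 0.828²) = 1.783
L = L₀/γ = 63/1.783 = 35.33 m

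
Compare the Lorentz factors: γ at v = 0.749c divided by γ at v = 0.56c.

γ₁ = 1/√(1 - 0.749²) = 1.509
γ₂ = 1/√(1 - 0.56²) = 1.207
γ₁/γ₂ = 1.509/1.207 = 1.250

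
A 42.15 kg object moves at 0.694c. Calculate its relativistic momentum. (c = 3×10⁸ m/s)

γ = 1/√(1 - 0.694²) = 1.389
v = 0.694 × 3×10⁸ = 2.082×10⁸ m/s
p = γmv = 1.389 × 42.15 × 2.082×10⁸ = 1.219×10¹⁰ kg·m/s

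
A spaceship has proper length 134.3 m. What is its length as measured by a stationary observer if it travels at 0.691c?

Proper length L₀ = 134.3 m
γ = 1/√(1 - 0.691²) = 1.3834
L = L₀/γ = 134.3/1.3834 = 97.08 m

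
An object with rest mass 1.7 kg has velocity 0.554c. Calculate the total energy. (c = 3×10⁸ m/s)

γ = 1/√(1 - 0.554²) = 1.201
mc² = 1.7 × (3×10⁸)² = 1.530×10¹⁷ J
E = γmc² = 1.201 × 1.530×10¹⁷ = 1.838×10¹⁷ J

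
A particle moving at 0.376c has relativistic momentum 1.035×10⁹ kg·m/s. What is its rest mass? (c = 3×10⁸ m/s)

γ = 1/√(1 - 0.376²) = 1.0792
v = 0.376 × 3×10⁸ = 1.128×10⁸ m/s
m = p/(γv) = 1.035×10⁹/(1.0792 × 1.128×10⁸) = 8.502 kg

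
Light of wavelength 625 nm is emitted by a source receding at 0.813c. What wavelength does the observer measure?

β = 0.813
Wavelength Doppler factor = √(1.813/0.187) = √(9.695) = 3.114
λ_obs = 625 × 3.114 = 1946 nm (redshift)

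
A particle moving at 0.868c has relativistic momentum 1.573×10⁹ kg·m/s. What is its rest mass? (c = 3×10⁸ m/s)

γ = 1/√(1 - 0.868²) = 2.0138
v = 0.868 × 3×10⁸ = 2.604×10⁸ m/s
m = p/(γv) = 1.573×10⁹/(2.0138 × 2.604×10⁸) = 3.000 kg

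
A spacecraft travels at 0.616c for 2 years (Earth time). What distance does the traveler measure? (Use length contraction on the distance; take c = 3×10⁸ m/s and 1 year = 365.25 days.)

Earth distance: d = v × t = 0.616c × 2 yr = 1.166×10¹⁶ m
γ = 1.269
d' = d/γ = 1.166×10¹⁶/1.269 = 9.188×10¹⁵ m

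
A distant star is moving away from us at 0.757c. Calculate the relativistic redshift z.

β = 0.757
(1+β)/(1-β) = 1.757/0.243 = 7.230
√(7.230) = 2.689
z = 2.689 - 1 = 1.689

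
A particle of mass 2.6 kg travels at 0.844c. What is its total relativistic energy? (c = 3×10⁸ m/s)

γ = 1/√(1 - 0.844²) = 1.8645
mc² = 2.6 × (3×10⁸)² = 2.340×10¹⁷ J
E = γmc² = 1.8645 × 2.340×10¹⁷ = 4.363×10¹⁷ J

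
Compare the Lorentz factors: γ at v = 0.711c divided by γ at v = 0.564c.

γ₁ = 1/√(1 - 0.711²) = 1.422
γ₂ = 1/√(1 - 0.564²) = 1.211
γ₁/γ₂ = 1.422/1.211 = 1.174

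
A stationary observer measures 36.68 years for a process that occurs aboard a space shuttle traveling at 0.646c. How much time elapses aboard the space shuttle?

Dilated time Δt = 36.68 years
γ = 1/√(1 - 0.646²) = 1.310
Δt₀ = Δt/γ = 36.68/1.310 = 28.00 years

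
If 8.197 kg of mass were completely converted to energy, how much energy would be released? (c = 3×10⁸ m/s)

Using E = mc²:
c² = (3×10⁸)² = 9×10¹⁶ m²/s²
E = 8.197 × 9×10¹⁶ = 7.377×10¹⁷ J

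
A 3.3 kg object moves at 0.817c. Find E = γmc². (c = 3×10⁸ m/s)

γ = 1/√(1 - 0.817²) = 1.7342
mc² = 3.3 × (3×10⁸)² = 2.970×10¹⁷ J
E = γmc² = 1.7342 × 2.970×10¹⁷ = 5.151×10¹⁷ J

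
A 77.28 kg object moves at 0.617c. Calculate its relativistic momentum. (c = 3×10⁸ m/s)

γ = 1/√(1 - 0.617²) = 1.271
v = 0.617 × 3×10⁸ = 1.851×10⁸ m/s
p = γmv = 1.271 × 77.28 × 1.851×10⁸ = 1.818×10¹⁰ kg·m/s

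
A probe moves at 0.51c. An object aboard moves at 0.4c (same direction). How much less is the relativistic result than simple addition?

Classical: u' + v = 0.4 + 0.51 = 0.91c
Relativistic: u = (0.4 + 0.51)/(1 + 0.204) = 0.91/1.204 = 0.7558c
Difference: 0.91 - 0.7558 = 0.1542c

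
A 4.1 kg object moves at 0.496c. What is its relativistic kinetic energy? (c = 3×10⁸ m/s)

γ = 1/√(1 - 0.496²) = 1.15165
γ - 1 = 0.15165
KE = (γ-1)mc² = 0.15165 × 4.1 × (3×10⁸)² = 5.596×10¹⁶ J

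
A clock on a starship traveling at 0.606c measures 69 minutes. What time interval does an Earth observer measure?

Proper time Δt₀ = 69 minutes
γ = 1/√(1 - 0.606²) = 1.2571
Δt = γΔt₀ = 1.2571 × 69 = 86.74 minutes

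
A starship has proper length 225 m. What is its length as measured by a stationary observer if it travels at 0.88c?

Proper length L₀ = 225 m
γ = 1/√(1 - 0.88²) = 2.105
L = L₀/γ = 225/2.105 = 106.9 m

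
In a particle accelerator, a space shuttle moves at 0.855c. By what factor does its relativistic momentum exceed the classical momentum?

p_rel = γmv, p_class = mv
Ratio = γ = 1/√(1 - 0.855²)
= 1/√(0.268975) = 1.928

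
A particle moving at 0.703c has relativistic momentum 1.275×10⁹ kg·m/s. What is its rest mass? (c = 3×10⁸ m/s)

γ = 1/√(1 - 0.703²) = 1.406
v = 0.703 × 3×10⁸ = 2.109×10⁸ m/s
m = p/(γv) = 1.275×10⁹/(1.406 × 2.109×10⁸) = 4.300 kg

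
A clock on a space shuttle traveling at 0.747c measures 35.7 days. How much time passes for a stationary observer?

Proper time Δt₀ = 35.7 days
γ = 1/√(1 - 0.747²) = 1.5042
Δt = γΔt₀ = 1.5042 × 35.7 = 53.70 days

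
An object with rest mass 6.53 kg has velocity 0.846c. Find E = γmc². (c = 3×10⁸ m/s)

γ = 1/√(1 - 0.846²) = 1.8755
mc² = 6.53 × (3×10⁸)² = 5.877×10¹⁷ J
E = γmc² = 1.8755 × 5.877×10¹⁷ = 1.102×10¹⁸ J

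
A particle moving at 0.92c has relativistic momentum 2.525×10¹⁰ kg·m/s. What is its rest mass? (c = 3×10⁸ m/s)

γ = 1/√(1 - 0.92²) = 2.552
v = 0.92 × 3×10⁸ = 2.760×10⁸ m/s
m = p/(γv) = 2.525×10¹⁰/(2.552 × 2.760×10⁸) = 35.85 kg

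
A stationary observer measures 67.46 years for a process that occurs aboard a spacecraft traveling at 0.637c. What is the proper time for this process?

Dilated time Δt = 67.46 years
γ = 1/√(1 - 0.637²) = 1.2972
Δt₀ = Δt/γ = 67.46/1.2972 = 52.00 years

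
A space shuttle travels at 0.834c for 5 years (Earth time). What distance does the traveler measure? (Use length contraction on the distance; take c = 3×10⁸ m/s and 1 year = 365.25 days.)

Earth distance: d = v × t = 0.834c × 5 yr = 3.9479×10¹⁶ m
γ = 1.8124
d' = d/γ = 3.9479×10¹⁶/1.8124 = 2.178×10¹⁶ m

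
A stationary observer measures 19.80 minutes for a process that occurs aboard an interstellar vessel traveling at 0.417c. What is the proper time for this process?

Dilated time Δt = 19.80 minutes
γ = 1/√(1 - 0.417²) = 1.100
Δt₀ = Δt/γ = 19.80/1.100 = 18.00 minutes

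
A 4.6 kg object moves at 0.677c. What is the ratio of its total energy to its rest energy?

E = γmc², E₀ = mc²
E/E₀ = γ = 1/√(1 - 0.677²) = 1.359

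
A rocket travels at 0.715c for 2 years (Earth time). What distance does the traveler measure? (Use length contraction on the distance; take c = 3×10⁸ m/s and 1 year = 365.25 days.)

Earth distance: d = v × t = 0.715c × 2 yr = 1.35382×10¹⁶ m
γ = 1.43036
d' = d/γ = 1.35382×10¹⁶/1.43036 = 9.465×10¹⁵ m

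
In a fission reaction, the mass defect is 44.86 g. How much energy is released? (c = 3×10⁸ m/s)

Convert mass defect: Δm = 44.86 g = 0.04486 kg
E = Δm·c² = 0.04486 × (3×10⁸)²
= 0.04486 × 9×10¹⁶ = 4.037×10¹⁵ J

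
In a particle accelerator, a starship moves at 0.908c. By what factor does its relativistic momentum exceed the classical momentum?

p_rel = γmv, p_class = mv
Ratio = γ = 1/√(1 - 0.908²)
= 1/√(0.175536) = 2.387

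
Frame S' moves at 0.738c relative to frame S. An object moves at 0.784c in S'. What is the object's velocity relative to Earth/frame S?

u = (u' + v)/(1 + u'v/c²)
Numerator: 0.784 + 0.738 = 1.522
Denominator: 1 + 0.578592 = 1.578592
u = 1.522/1.578592 = 0.9642c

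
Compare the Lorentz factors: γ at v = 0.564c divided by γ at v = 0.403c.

γ₁ = 1/√(1 - 0.564²) = 1.211
γ₂ = 1/√(1 - 0.403²) = 1.093
γ₁/γ₂ = 1.211/1.093 = 1.108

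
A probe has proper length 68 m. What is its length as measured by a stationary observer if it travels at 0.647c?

Proper length L₀ = 68 m
γ = 1/√(1 - 0.647²) = 1.3115
L = L₀/γ = 68/1.3115 = 51.85 m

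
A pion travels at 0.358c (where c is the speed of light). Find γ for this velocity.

v/c = 0.358, so (v/c)² = 0.128164
1 - (v/c)² = 0.871836
γ = 1/√(0.871836) = 1.071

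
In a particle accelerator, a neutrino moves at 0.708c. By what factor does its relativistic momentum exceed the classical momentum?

p_rel = γmv, p_class = mv
Ratio = γ = 1/√(1 - 0.708²)
= 1/√(0.498736) = 1.416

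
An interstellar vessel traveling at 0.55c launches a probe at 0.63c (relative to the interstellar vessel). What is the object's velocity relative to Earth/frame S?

u = (u' + v)/(1 + u'v/c²)
Numerator: 0.63 + 0.55 = 1.18
Denominator: 1 + 0.3465 = 1.3465
u = 1.18/1.3465 = 0.8763c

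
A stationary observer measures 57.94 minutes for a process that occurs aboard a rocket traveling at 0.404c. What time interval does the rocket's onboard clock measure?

Dilated time Δt = 57.94 minutes
γ = 1/√(1 - 0.404²) = 1.0932
Δt₀ = Δt/γ = 57.94/1.0932 = 53.00 minutes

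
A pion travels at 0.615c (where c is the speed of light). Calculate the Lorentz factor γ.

v/c = 0.615, so (v/c)² = 0.378225
1 - (v/c)² = 0.621775
γ = 1/√(0.621775) = 1.268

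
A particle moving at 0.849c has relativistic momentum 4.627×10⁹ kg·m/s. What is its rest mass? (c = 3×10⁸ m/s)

γ = 1/√(1 - 0.849²) = 1.8925
v = 0.849 × 3×10⁸ = 2.547×10⁸ m/s
m = p/(γv) = 4.627×10⁹/(1.8925 × 2.547×10⁸) = 9.599 kg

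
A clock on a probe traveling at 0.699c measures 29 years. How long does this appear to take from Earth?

Proper time Δt₀ = 29 years
γ = 1/√(1 - 0.699²) = 1.3984
Δt = γΔt₀ = 1.3984 × 29 = 40.55 years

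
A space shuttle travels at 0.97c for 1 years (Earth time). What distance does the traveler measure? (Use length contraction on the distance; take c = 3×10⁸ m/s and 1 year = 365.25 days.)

Earth distance: d = v × t = 0.97c × 1 yr = 9.1833×10¹⁵ m
γ = 4.1135
d' = d/γ = 9.1833×10¹⁵/4.1135 = 2.232×10¹⁵ m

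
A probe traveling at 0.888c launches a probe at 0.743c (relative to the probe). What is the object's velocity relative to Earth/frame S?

u = (u' + v)/(1 + u'v/c²)
Numerator: 0.743 + 0.888 = 1.631
Denominator: 1 + 0.659784 = 1.659784
u = 1.631/1.659784 = 0.9827c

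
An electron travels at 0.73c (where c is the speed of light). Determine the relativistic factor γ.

v/c = 0.73, so (v/c)² = 0.5329
1 - (v/c)² = 0.4671
γ = 1/√(0.4671) = 1.463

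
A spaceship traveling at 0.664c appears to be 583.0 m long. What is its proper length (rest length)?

Contracted length L = 583.0 m
γ = 1/√(1 - 0.664²) = 1.3374
L₀ = γL = 1.3374 × 583.0 = 779.7 m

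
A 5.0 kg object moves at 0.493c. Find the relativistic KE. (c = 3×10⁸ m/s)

γ = 1/√(1 - 0.493²) = 1.149387
γ - 1 = 0.149387
KE = (γ-1)mc² = 0.149387 × 5.0 × (3×10⁸)² = 6.722×10¹⁶ J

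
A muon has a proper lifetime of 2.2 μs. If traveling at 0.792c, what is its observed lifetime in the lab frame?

Proper lifetime τ₀ = 2.2 μs
γ = 1/√(1 - 0.792²) = 1.6379
τ = γτ₀ = 1.6379 × 2.2 μs = 3.603 μs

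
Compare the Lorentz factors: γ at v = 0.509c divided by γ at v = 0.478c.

γ₁ = 1/√(1 - 0.509²) = 1.1618
γ₂ = 1/√(1 - 0.478²) = 1.1385
γ₁/γ₂ = 1.1618/1.1385 = 1.020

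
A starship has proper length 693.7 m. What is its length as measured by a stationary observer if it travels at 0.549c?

Proper length L₀ = 693.7 m
γ = 1/√(1 - 0.549²) = 1.1964
L = L₀/γ = 693.7/1.1964 = 579.8 m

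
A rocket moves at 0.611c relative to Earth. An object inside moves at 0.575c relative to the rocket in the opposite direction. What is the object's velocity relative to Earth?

Object's velocity in rocket frame is u' = -0.575c
u = (u' + v)/(1 + u'v/c²) = (v - 0.575)/(1 - 0.575·v/c²)
Numerator: 0.611 - 0.575 = 0.036
Denominator: 1 - 0.351325 = 0.648675
u = 0.036/0.648675 = 0.05550c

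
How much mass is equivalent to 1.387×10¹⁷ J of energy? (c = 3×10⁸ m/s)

From E = mc², we get m = E/c²
c² = (3×10⁸)² = 9×10¹⁶ m²/s²
m = 1.387×10¹⁷ / 9×10¹⁶ = 1.541 kg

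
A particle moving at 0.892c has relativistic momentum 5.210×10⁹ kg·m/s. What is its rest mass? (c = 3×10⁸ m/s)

γ = 1/√(1 - 0.892²) = 2.2122
v = 0.892 × 3×10⁸ = 2.676×10⁸ m/s
m = p/(γv) = 5.210×10⁹/(2.2122 × 2.676×10⁸) = 8.801 kg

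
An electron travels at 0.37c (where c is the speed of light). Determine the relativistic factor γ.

v/c = 0.37, so (v/c)² = 0.1369
1 - (v/c)² = 0.8631
γ = 1/√(0.8631) = 1.076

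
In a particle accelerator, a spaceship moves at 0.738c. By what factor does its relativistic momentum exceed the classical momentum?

p_rel = γmv, p_class = mv
Ratio = γ = 1/√(1 - 0.738²)
= 1/√(0.455356) = 1.482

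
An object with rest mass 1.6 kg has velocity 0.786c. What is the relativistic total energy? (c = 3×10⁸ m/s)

γ = 1/√(1 - 0.786²) = 1.6175
mc² = 1.6 × (3×10⁸)² = 1.440×10¹⁷ J
E = γmc² = 1.6175 × 1.440×10¹⁷ = 2.329×10¹⁷ J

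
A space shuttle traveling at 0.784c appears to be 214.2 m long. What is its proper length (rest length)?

Contracted length L = 214.2 m
γ = 1/√(1 - 0.784²) = 1.611
L₀ = γL = 1.611 × 214.2 = 345.1 m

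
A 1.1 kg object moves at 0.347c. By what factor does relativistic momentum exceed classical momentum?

p_rel = γmv, p_class = mv
Ratio = γ = 1/√(1 - 0.347²) = 1.066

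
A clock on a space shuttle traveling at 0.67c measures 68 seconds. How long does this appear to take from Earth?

Proper time Δt₀ = 68 seconds
γ = 1/√(1 - 0.67²) = 1.347
Δt = γΔt₀ = 1.347 × 68 = 91.60 seconds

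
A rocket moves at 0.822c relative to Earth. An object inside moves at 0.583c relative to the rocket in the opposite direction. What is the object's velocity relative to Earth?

Object's velocity in rocket frame is u' = -0.583c
u = (u' + v)/(1 + u'v/c²) = (v - 0.583)/(1 - 0.583·v/c²)
Numerator: 0.822 - 0.583 = 0.239
Denominator: 1 - 0.479226 = 0.520774
u = 0.239/0.520774 = 0.4589c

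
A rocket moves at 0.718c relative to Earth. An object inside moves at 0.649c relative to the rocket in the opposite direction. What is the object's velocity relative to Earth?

Object's velocity in rocket frame is u' = -0.649c
u = (u' + v)/(1 + u'v/c²) = (v - 0.649)/(1 - 0.649·v/c²)
Numerator: 0.718 - 0.649 = 0.069
Denominator: 1 - 0.465982 = 0.534018
u = 0.069/0.534018 = 0.1292c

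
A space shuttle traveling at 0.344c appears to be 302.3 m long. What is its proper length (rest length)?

Contracted length L = 302.3 m
γ = 1/√(1 - 0.344²) = 1.065
L₀ = γL = 1.065 × 302.3 = 321.9 m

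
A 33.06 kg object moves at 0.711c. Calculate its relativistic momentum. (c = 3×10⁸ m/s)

γ = 1/√(1 - 0.711²) = 1.422
v = 0.711 × 3×10⁸ = 2.133×10⁸ m/s
p = γmv = 1.422 × 33.06 × 2.133×10⁸ = 1.003×10¹⁰ kg·m/s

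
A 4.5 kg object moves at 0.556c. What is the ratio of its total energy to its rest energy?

E = γmc², E₀ = mc²
E/E₀ = γ = 1/√(1 - 0.556²) = 1.203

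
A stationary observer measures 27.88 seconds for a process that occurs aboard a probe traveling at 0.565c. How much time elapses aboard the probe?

Dilated time Δt = 27.88 seconds
γ = 1/√(1 - 0.565²) = 1.212
Δt₀ = Δt/γ = 27.88/1.212 = 23.00 seconds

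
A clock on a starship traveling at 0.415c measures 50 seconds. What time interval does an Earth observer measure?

Proper time Δt₀ = 50 seconds
γ = 1/√(1 - 0.415²) = 1.0991
Δt = γΔt₀ = 1.0991 × 50 = 54.96 seconds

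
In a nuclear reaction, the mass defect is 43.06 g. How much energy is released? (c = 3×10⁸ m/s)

Convert mass defect: Δm = 43.06 g = 0.04306 kg
E = Δm·c² = 0.04306 × (3×10⁸)²
= 0.04306 × 9×10¹⁶ = 3.875×10¹⁵ J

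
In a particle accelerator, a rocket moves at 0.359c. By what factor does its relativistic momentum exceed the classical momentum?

p_rel = γmv, p_class = mv
Ratio = γ = 1/√(1 - 0.359²)
= 1/√(0.871119) = 1.071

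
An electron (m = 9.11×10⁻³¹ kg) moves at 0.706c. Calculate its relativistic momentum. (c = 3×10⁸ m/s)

γ = 1/√(1 - 0.706²) = 1.412
v = 0.706 × 3×10⁸ = 2.118×10⁸ m/s
p = γmv = 1.412 × 9.11×10⁻³¹ × 2.118×10⁸ = 2.724×10⁻²² kg·m/s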